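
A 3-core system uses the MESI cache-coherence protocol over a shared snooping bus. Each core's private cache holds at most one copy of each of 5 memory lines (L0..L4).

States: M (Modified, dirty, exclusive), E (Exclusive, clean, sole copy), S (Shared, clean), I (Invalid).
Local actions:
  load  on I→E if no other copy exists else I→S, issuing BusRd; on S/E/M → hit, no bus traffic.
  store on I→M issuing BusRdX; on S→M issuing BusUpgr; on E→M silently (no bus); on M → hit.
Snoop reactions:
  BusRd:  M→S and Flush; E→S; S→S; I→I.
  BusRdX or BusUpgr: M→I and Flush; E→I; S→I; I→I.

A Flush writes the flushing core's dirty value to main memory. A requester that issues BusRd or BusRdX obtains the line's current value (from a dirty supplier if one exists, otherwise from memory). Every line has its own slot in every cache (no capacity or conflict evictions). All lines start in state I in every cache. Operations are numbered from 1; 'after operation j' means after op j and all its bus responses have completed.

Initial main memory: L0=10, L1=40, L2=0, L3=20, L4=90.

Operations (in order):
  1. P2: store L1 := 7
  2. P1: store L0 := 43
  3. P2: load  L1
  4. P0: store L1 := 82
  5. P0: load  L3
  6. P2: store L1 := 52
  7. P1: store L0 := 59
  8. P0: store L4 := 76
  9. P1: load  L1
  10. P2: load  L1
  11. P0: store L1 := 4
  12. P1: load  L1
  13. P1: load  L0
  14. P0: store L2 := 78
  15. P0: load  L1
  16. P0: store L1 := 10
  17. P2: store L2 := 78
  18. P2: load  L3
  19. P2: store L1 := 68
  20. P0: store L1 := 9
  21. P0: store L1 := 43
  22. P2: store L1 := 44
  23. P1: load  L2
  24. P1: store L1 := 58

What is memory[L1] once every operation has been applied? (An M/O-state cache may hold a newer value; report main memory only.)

memory[L1] = 44

1. P2: store L1 := 7  bus=[BusRdX]  L1: P0=I P1=I P2=M  mem[L1]=40
2. P1: store L0 := 43  bus=[BusRdX]  L0: P0=I P1=M P2=I  mem[L0]=10
3. P2: load  L1  bus=[-]  L1: P0=I P1=I P2=M  mem[L1]=40
4. P0: store L1 := 82  bus=[BusRdX,Flush]  L1: P0=M P1=I P2=I  mem[L1]=7
5. P0: load  L3  bus=[BusRd]  L3: P0=E P1=I P2=I  mem[L3]=20
6. P2: store L1 := 52  bus=[BusRdX,Flush]  L1: P0=I P1=I P2=M  mem[L1]=82
7. P1: store L0 := 59  bus=[-]  L0: P0=I P1=M P2=I  mem[L0]=10
8. P0: store L4 := 76  bus=[BusRdX]  L4: P0=M P1=I P2=I  mem[L4]=90
9. P1: load  L1  bus=[BusRd,Flush]  L1: P0=I P1=S P2=S  mem[L1]=52
10. P2: load  L1  bus=[-]  L1: P0=I P1=S P2=S  mem[L1]=52
11. P0: store L1 := 4  bus=[BusRdX]  L1: P0=M P1=I P2=I  mem[L1]=52
12. P1: load  L1  bus=[BusRd,Flush]  L1: P0=S P1=S P2=I  mem[L1]=4
13. P1: load  L0  bus=[-]  L0: P0=I P1=M P2=I  mem[L0]=10
14. P0: store L2 := 78  bus=[BusRdX]  L2: P0=M P1=I P2=I  mem[L2]=0
15. P0: load  L1  bus=[-]  L1: P0=S P1=S P2=I  mem[L1]=4
16. P0: store L1 := 10  bus=[BusUpgr]  L1: P0=M P1=I P2=I  mem[L1]=4
17. P2: store L2 := 78  bus=[BusRdX,Flush]  L2: P0=I P1=I P2=M  mem[L2]=78
18. P2: load  L3  bus=[BusRd]  L3: P0=S P1=I P2=S  mem[L3]=20
19. P2: store L1 := 68  bus=[BusRdX,Flush]  L1: P0=I P1=I P2=M  mem[L1]=10
20. P0: store L1 := 9  bus=[BusRdX,Flush]  L1: P0=M P1=I P2=I  mem[L1]=68
21. P0: store L1 := 43  bus=[-]  L1: P0=M P1=I P2=I  mem[L1]=68
22. P2: store L1 := 44  bus=[BusRdX,Flush]  L1: P0=I P1=I P2=M  mem[L1]=43
23. P1: load  L2  bus=[BusRd,Flush]  L2: P0=I P1=S P2=S  mem[L2]=78
24. P1: store L1 := 58  bus=[BusRdX,Flush]  L1: P0=I P1=M P2=I  mem[L1]=44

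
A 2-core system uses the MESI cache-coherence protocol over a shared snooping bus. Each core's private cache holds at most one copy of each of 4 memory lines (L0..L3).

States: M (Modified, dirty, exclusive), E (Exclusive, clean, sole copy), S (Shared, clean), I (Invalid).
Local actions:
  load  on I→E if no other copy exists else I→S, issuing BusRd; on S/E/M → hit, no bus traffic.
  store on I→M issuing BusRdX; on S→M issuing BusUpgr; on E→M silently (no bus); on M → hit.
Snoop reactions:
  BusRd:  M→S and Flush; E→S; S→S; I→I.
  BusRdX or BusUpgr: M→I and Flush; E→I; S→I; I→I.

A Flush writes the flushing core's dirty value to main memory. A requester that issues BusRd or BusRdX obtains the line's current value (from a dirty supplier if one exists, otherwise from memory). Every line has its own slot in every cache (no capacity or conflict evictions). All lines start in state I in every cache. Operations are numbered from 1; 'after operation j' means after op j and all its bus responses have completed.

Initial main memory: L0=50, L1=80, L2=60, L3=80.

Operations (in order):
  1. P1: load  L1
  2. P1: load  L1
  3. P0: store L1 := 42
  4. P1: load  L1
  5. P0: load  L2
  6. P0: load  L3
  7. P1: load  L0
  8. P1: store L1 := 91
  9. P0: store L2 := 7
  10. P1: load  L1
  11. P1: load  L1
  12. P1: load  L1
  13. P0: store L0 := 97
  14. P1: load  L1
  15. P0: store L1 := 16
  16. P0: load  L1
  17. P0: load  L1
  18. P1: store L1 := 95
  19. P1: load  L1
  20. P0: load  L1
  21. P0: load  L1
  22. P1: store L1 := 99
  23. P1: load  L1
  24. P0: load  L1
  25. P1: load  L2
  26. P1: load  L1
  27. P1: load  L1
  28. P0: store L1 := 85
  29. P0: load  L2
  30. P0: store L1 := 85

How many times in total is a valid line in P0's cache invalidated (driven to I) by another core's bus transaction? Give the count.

1. P1: load  L1  bus=[BusRd]  L1: P0=I P1=E  mem[L1]=80
2. P1: load  L1  bus=[-]  L1: P0=I P1=E  mem[L1]=80
3. P0: store L1 := 42  bus=[BusRdX]  L1: P0=M P1=I  mem[L1]=80
4. P1: load  L1  bus=[BusRd,Flush]  L1: P0=S P1=S  mem[L1]=42
5. P0: load  L2  bus=[BusRd]  L2: P0=E P1=I  mem[L2]=60
6. P0: load  L3  bus=[BusRd]  L3: P0=E P1=I  mem[L3]=80
7. P1: load  L0  bus=[BusRd]  L0: P0=I P1=E  mem[L0]=50
8. P1: store L1 := 91  bus=[BusUpgr]  L1: P0=I P1=M  mem[L1]=42
9. P0: store L2 := 7  bus=[-]  L2: P0=M P1=I  mem[L2]=60
10. P1: load  L1  bus=[-]  L1: P0=I P1=M  mem[L1]=42
11. P1: load  L1  bus=[-]  L1: P0=I P1=M  mem[L1]=42
12. P1: load  L1  bus=[-]  L1: P0=I P1=M  mem[L1]=42
13. P0: store L0 := 97  bus=[BusRdX]  L0: P0=M P1=I  mem[L0]=50
14. P1: load  L1  bus=[-]  L1: P0=I P1=M  mem[L1]=42
15. P0: store L1 := 16  bus=[BusRdX,Flush]  L1: P0=M P1=I  mem[L1]=91
16. P0: load  L1  bus=[-]  L1: P0=M P1=I  mem[L1]=91
17. P0: load  L1  bus=[-]  L1: P0=M P1=I  mem[L1]=91
18. P1: store L1 := 95  bus=[BusRdX,Flush]  L1: P0=I P1=M  mem[L1]=16
19. P1: load  L1  bus=[-]  L1: P0=I P1=M  mem[L1]=16
20. P0: load  L1  bus=[BusRd,Flush]  L1: P0=S P1=S  mem[L1]=95
21. P0: load  L1  bus=[-]  L1: P0=S P1=S  mem[L1]=95
22. P1: store L1 := 99  bus=[BusUpgr]  L1: P0=I P1=M  mem[L1]=95
23. P1: load  L1  bus=[-]  L1: P0=I P1=M  mem[L1]=95
24. P0: load  L1  bus=[BusRd,Flush]  L1: P0=S P1=S  mem[L1]=99
25. P1: load  L2  bus=[BusRd,Flush]  L2: P0=S P1=S  mem[L2]=7
26. P1: load  L1  bus=[-]  L1: P0=S P1=S  mem[L1]=99
27. P1: load  L1  bus=[-]  L1: P0=S P1=S  mem[L1]=99
28. P0: store L1 := 85  bus=[BusUpgr]  L1: P0=M P1=I  mem[L1]=99
29. P0: load  L2  bus=[-]  L2: P0=S P1=S  mem[L2]=7
30. P0: store L1 := 85  bus=[-]  L1: P0=M P1=I  mem[L1]=99

invalidations = 3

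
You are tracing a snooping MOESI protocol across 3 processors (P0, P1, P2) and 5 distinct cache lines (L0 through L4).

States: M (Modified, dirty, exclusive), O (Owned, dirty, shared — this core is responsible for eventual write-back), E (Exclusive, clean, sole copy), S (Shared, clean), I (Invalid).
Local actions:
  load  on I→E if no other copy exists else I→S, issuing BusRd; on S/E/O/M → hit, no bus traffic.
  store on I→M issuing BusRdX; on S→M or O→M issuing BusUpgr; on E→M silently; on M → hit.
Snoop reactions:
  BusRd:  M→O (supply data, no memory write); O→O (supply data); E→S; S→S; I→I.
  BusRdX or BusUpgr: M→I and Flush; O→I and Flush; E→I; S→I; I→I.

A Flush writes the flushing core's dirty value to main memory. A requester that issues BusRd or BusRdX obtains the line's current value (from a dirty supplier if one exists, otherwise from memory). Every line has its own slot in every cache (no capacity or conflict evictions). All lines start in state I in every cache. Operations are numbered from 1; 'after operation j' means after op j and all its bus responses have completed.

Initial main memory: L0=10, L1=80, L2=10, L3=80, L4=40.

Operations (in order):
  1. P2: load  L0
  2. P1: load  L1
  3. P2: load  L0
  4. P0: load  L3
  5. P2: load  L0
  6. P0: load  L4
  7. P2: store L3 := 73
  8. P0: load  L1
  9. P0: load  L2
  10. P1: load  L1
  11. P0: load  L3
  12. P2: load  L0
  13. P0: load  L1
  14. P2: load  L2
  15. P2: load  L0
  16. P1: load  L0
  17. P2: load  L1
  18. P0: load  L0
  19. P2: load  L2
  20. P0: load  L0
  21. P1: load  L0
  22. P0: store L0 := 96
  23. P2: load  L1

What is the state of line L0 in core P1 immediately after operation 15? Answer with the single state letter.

state = I

step 1: P2: load  L0  ⟶  IIE  (L0)  txn=BusRd  M[L0]=10
step 2: P1: load  L1  ⟶  IEI  (L1)  txn=BusRd  M[L1]=80
step 3: P2: load  L0  ⟶  IIE  (L0)  txn=∅  M[L0]=10
step 4: P0: load  L3  ⟶  EII  (L3)  txn=BusRd  M[L3]=80
step 5: P2: load  L0  ⟶  IIE  (L0)  txn=∅  M[L0]=10
step 6: P0: load  L4  ⟶  EII  (L4)  txn=BusRd  M[L4]=40
step 7: P2: store L3 := 73  ⟶  IIM  (L3)  txn=BusRdX  M[L3]=80
step 8: P0: load  L1  ⟶  SSI  (L1)  txn=BusRd  M[L1]=80
step 9: P0: load  L2  ⟶  EII  (L2)  txn=BusRd  M[L2]=10
step 10: P1: load  L1  ⟶  SSI  (L1)  txn=∅  M[L1]=80
step 11: P0: load  L3  ⟶  SIO  (L3)  txn=BusRd  M[L3]=80
step 12: P2: load  L0  ⟶  IIE  (L0)  txn=∅  M[L0]=10
step 13: P0: load  L1  ⟶  SSI  (L1)  txn=∅  M[L1]=80
step 14: P2: load  L2  ⟶  SIS  (L2)  txn=BusRd  M[L2]=10
step 15: P2: load  L0  ⟶  IIE  (L0)  txn=∅  M[L0]=10
step 16: P1: load  L0  ⟶  ISS  (L0)  txn=BusRd  M[L0]=10
step 17: P2: load  L1  ⟶  SSS  (L1)  txn=BusRd  M[L1]=80
step 18: P0: load  L0  ⟶  SSS  (L0)  txn=BusRd  M[L0]=10
step 19: P2: load  L2  ⟶  SIS  (L2)  txn=∅  M[L2]=10
step 20: P0: load  L0  ⟶  SSS  (L0)  txn=∅  M[L0]=10
step 21: P1: load  L0  ⟶  SSS  (L0)  txn=∅  M[L0]=10
step 22: P0: store L0 := 96  ⟶  MII  (L0)  txn=BusUpgr  M[L0]=10
step 23: P2: load  L1  ⟶  SSS  (L1)  txn=∅  M[L1]=80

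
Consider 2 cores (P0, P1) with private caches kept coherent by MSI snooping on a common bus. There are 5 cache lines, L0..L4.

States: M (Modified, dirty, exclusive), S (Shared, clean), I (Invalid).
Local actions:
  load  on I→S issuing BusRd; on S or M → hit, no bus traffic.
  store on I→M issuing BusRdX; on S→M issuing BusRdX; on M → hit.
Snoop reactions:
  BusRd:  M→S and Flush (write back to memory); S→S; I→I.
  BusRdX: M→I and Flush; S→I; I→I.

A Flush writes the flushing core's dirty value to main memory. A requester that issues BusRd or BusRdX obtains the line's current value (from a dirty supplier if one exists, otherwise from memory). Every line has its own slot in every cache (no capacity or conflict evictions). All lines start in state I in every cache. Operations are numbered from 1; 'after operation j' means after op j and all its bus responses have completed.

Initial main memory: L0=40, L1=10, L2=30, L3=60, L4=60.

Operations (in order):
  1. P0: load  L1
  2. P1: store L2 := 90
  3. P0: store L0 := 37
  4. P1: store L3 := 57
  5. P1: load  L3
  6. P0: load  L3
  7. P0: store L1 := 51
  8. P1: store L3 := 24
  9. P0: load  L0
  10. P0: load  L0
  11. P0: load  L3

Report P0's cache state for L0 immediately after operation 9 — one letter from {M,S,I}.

state = M

step 1: P0: load  L1  ⟶  SI  (L1)  txn=BusRd  M[L1]=10
step 2: P1: store L2 := 90  ⟶  IM  (L2)  txn=BusRdX  M[L2]=30
step 3: P0: store L0 := 37  ⟶  MI  (L0)  txn=BusRdX  M[L0]=40
step 4: P1: store L3 := 57  ⟶  IM  (L3)  txn=BusRdX  M[L3]=60
step 5: P1: load  L3  ⟶  IM  (L3)  txn=∅  M[L3]=60
step 6: P0: load  L3  ⟶  SS  (L3)  txn=BusRd+Flush  M[L3]=57
step 7: P0: store L1 := 51  ⟶  MI  (L1)  txn=BusRdX  M[L1]=10
step 8: P1: store L3 := 24  ⟶  IM  (L3)  txn=BusRdX  M[L3]=57
step 9: P0: load  L0  ⟶  MI  (L0)  txn=∅  M[L0]=40
step 10: P0: load  L0  ⟶  MI  (L0)  txn=∅  M[L0]=40
step 11: P0: load  L3  ⟶  SS  (L3)  txn=BusRd+Flush  M[L3]=24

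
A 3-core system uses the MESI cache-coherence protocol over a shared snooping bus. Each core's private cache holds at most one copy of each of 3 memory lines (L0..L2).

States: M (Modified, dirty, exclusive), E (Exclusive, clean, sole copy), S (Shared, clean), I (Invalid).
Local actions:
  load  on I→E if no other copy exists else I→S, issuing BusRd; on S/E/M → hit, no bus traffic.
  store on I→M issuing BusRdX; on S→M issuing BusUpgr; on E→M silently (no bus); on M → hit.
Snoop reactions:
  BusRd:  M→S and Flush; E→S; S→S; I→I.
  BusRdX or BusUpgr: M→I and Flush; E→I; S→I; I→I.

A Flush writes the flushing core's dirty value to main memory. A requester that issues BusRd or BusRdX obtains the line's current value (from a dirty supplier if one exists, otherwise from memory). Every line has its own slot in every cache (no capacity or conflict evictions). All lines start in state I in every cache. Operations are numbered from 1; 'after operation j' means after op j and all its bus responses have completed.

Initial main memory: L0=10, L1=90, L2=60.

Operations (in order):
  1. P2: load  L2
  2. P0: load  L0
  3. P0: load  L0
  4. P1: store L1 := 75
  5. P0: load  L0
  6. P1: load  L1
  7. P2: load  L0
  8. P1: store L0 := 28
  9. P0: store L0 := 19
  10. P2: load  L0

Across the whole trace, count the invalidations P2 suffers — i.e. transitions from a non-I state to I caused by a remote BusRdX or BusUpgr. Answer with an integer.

[1] P2: load  L2 | P0:I, P1:I, P2:E(60) | bus: BusRd
[2] P0: load  L0 | P0:E(10), P1:I, P2:I | bus: BusRd
[3] P0: load  L0 | P0:E(10), P1:I, P2:I | bus: none
[4] P1: store L1 := 75 | P0:I, P1:M(75), P2:I | bus: BusRdX
[5] P0: load  L0 | P0:E(10), P1:I, P2:I | bus: none
[6] P1: load  L1 | P0:I, P1:M(75), P2:I | bus: none
[7] P2: load  L0 | P0:S(10), P1:I, P2:S(10) | bus: BusRd
[8] P1: store L0 := 28 | P0:I, P1:M(28), P2:I | bus: BusRdX
[9] P0: store L0 := 19 | P0:M(19), P1:I, P2:I | bus: BusRdX,Flush
[10] P2: load  L0 | P0:S(19), P1:I, P2:S(19) | bus: BusRd,Flush

invalidations = 1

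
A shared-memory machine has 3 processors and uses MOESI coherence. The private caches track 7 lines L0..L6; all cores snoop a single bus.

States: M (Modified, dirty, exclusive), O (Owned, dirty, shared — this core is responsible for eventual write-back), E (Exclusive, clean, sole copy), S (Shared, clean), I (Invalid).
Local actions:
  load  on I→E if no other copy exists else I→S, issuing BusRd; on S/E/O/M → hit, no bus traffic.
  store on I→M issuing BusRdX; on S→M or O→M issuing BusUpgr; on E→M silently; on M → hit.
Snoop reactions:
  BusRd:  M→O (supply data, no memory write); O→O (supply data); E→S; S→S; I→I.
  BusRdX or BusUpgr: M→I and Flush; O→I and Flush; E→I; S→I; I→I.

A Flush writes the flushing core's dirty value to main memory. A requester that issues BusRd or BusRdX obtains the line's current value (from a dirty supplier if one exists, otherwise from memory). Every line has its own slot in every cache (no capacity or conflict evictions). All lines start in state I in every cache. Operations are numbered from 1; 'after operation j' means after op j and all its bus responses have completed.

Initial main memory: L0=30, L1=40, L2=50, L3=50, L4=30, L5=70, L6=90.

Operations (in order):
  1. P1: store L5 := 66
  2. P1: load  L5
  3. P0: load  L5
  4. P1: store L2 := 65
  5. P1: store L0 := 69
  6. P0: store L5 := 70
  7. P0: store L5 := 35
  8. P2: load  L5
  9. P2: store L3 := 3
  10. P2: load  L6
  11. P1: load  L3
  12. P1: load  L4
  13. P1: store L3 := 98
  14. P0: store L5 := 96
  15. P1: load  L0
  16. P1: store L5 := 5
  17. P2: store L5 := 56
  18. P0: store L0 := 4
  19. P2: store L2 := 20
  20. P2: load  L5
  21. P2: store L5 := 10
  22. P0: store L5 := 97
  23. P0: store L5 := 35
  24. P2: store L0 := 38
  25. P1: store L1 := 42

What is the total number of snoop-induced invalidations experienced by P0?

step 1: P1: store L5 := 66  ⟶  IMI  (L5)  txn=BusRdX  M[L5]=70
step 2: P1: load  L5  ⟶  IMI  (L5)  txn=∅  M[L5]=70
step 3: P0: load  L5  ⟶  SOI  (L5)  txn=BusRd  M[L5]=70
step 4: P1: store L2 := 65  ⟶  IMI  (L2)  txn=BusRdX  M[L2]=50
step 5: P1: store L0 := 69  ⟶  IMI  (L0)  txn=BusRdX  M[L0]=30
step 6: P0: store L5 := 70  ⟶  MII  (L5)  txn=BusUpgr+Flush  M[L5]=66
step 7: P0: store L5 := 35  ⟶  MII  (L5)  txn=∅  M[L5]=66
step 8: P2: load  L5  ⟶  OIS  (L5)  txn=BusRd  M[L5]=66
step 9: P2: store L3 := 3  ⟶  IIM  (L3)  txn=BusRdX  M[L3]=50
step 10: P2: load  L6  ⟶  IIE  (L6)  txn=BusRd  M[L6]=90
step 11: P1: load  L3  ⟶  ISO  (L3)  txn=BusRd  M[L3]=50
step 12: P1: load  L4  ⟶  IEI  (L4)  txn=BusRd  M[L4]=30
step 13: P1: store L3 := 98  ⟶  IMI  (L3)  txn=BusUpgr+Flush  M[L3]=3
step 14: P0: store L5 := 96  ⟶  MII  (L5)  txn=BusUpgr  M[L5]=66
step 15: P1: load  L0  ⟶  IMI  (L0)  txn=∅  M[L0]=30
step 16: P1: store L5 := 5  ⟶  IMI  (L5)  txn=BusRdX+Flush  M[L5]=96
step 17: P2: store L5 := 56  ⟶  IIM  (L5)  txn=BusRdX+Flush  M[L5]=5
step 18: P0: store L0 := 4  ⟶  MII  (L0)  txn=BusRdX+Flush  M[L0]=69
step 19: P2: store L2 := 20  ⟶  IIM  (L2)  txn=BusRdX+Flush  M[L2]=65
step 20: P2: load  L5  ⟶  IIM  (L5)  txn=∅  M[L5]=5
step 21: P2: store L5 := 10  ⟶  IIM  (L5)  txn=∅  M[L5]=5
step 22: P0: store L5 := 97  ⟶  MII  (L5)  txn=BusRdX+Flush  M[L5]=10
step 23: P0: store L5 := 35  ⟶  MII  (L5)  txn=∅  M[L5]=10
step 24: P2: store L0 := 38  ⟶  IIM  (L0)  txn=BusRdX+Flush  M[L0]=4
step 25: P1: store L1 := 42  ⟶  IMI  (L1)  txn=BusRdX  M[L1]=40

invalidations = 2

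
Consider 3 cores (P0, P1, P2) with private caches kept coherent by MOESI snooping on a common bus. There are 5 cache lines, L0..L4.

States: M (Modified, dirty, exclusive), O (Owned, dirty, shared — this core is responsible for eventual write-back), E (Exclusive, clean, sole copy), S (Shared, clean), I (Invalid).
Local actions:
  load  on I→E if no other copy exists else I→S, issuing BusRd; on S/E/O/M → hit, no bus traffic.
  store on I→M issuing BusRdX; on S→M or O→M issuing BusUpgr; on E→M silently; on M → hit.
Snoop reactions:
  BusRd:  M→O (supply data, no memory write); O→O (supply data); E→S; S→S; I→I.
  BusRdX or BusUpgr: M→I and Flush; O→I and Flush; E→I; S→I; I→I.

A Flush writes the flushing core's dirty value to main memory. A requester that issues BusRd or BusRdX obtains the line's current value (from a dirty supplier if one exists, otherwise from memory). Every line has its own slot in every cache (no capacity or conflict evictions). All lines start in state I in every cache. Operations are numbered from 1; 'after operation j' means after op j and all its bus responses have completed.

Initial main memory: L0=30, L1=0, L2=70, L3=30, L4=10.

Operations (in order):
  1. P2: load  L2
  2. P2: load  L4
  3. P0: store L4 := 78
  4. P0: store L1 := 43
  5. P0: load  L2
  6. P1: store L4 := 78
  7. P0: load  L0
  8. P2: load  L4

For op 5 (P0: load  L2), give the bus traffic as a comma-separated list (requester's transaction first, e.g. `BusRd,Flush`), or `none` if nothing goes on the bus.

[1] P2: load  L2 | P0:I, P1:I, P2:E(70) | bus: BusRd
[2] P2: load  L4 | P0:I, P1:I, P2:E(10) | bus: BusRd
[3] P0: store L4 := 78 | P0:M(78), P1:I, P2:I | bus: BusRdX
[4] P0: store L1 := 43 | P0:M(43), P1:I, P2:I | bus: BusRdX
[5] P0: load  L2 | P0:S(70), P1:I, P2:S(70) | bus: BusRd
[6] P1: store L4 := 78 | P0:I, P1:M(78), P2:I | bus: BusRdX,Flush
[7] P0: load  L0 | P0:E(30), P1:I, P2:I | bus: BusRd
[8] P2: load  L4 | P0:I, P1:O(78), P2:S(78) | bus: BusRd

bus = BusRd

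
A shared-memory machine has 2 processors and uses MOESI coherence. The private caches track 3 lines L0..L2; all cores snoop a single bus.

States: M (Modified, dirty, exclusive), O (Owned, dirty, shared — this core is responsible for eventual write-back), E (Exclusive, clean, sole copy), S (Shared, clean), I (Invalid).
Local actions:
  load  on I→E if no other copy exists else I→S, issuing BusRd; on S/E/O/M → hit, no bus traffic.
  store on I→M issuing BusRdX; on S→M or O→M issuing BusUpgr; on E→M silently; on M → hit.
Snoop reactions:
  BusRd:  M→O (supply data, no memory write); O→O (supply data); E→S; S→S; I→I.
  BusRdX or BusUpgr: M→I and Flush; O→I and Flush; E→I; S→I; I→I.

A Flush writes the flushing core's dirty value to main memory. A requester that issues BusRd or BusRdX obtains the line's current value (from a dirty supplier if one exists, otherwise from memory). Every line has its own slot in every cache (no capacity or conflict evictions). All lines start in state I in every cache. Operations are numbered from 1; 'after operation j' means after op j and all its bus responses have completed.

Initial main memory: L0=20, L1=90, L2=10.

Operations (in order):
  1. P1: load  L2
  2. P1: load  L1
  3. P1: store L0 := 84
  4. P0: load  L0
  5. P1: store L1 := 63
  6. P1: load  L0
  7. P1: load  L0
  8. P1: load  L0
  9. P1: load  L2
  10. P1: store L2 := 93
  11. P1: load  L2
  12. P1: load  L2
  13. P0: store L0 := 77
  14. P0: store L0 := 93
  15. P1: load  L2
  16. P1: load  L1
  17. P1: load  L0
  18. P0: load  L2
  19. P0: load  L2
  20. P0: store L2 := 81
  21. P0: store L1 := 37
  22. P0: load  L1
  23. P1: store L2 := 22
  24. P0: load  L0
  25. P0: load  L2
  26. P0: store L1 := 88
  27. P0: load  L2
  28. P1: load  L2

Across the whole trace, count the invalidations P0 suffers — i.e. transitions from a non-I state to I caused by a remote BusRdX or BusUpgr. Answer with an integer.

invalidations = 1

[1] P1: load  L2 | P0:I, P1:E(10) | bus: BusRd
[2] P1: load  L1 | P0:I, P1:E(90) | bus: BusRd
[3] P1: store L0 := 84 | P0:I, P1:M(84) | bus: BusRdX
[4] P0: load  L0 | P0:S(84), P1:O(84) | bus: BusRd
[5] P1: store L1 := 63 | P0:I, P1:M(63) | bus: none
[6] P1: load  L0 | P0:S(84), P1:O(84) | bus: none
[7] P1: load  L0 | P0:S(84), P1:O(84) | bus: none
[8] P1: load  L0 | P0:S(84), P1:O(84) | bus: none
[9] P1: load  L2 | P0:I, P1:E(10) | bus: none
[10] P1: store L2 := 93 | P0:I, P1:M(93) | bus: none
[11] P1: load  L2 | P0:I, P1:M(93) | bus: none
[12] P1: load  L2 | P0:I, P1:M(93) | bus: none
[13] P0: store L0 := 77 | P0:M(77), P1:I | bus: BusUpgr,Flush
[14] P0: store L0 := 93 | P0:M(93), P1:I | bus: none
[15] P1: load  L2 | P0:I, P1:M(93) | bus: none
[16] P1: load  L1 | P0:I, P1:M(63) | bus: none
[17] P1: load  L0 | P0:O(93), P1:S(93) | bus: BusRd
[18] P0: load  L2 | P0:S(93), P1:O(93) | bus: BusRd
[19] P0: load  L2 | P0:S(93), P1:O(93) | bus: none
[20] P0: store L2 := 81 | P0:M(81), P1:I | bus: BusUpgr,Flush
[21] P0: store L1 := 37 | P0:M(37), P1:I | bus: BusRdX,Flush
[22] P0: load  L1 | P0:M(37), P1:I | bus: none
[23] P1: store L2 := 22 | P0:I, P1:M(22) | bus: BusRdX,Flush
[24] P0: load  L0 | P0:O(93), P1:S(93) | bus: none
[25] P0: load  L2 | P0:S(22), P1:O(22) | bus: BusRd
[26] P0: store L1 := 88 | P0:M(88), P1:I | bus: none
[27] P0: load  L2 | P0:S(22), P1:O(22) | bus: none
[28] P1: load  L2 | P0:S(22), P1:O(22) | bus: none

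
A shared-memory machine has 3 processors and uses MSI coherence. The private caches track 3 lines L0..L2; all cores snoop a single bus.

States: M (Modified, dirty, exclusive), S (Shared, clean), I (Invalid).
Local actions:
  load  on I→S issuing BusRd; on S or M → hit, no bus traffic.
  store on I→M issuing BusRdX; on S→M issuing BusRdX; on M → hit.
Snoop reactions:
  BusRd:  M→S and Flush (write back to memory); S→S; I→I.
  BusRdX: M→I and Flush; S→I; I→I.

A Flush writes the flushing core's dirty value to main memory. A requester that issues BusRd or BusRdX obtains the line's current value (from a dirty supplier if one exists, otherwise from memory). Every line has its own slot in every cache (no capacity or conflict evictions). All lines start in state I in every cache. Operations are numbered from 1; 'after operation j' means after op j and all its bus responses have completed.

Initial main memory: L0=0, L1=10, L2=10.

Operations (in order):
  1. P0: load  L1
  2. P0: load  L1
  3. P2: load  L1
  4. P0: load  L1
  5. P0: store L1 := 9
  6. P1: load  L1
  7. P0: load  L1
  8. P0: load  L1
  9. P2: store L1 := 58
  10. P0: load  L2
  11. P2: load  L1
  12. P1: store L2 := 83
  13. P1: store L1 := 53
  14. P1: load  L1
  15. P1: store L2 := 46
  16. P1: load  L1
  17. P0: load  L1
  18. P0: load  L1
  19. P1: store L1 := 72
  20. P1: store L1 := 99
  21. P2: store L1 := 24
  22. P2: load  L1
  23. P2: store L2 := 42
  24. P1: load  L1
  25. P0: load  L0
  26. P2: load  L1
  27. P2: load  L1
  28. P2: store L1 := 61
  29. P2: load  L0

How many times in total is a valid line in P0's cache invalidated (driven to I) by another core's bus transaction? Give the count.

[1] P0: load  L1 | P0:S(10), P1:I, P2:I | bus: BusRd
[2] P0: load  L1 | P0:S(10), P1:I, P2:I | bus: none
[3] P2: load  L1 | P0:S(10), P1:I, P2:S(10) | bus: BusRd
[4] P0: load  L1 | P0:S(10), P1:I, P2:S(10) | bus: none
[5] P0: store L1 := 9 | P0:M(9), P1:I, P2:I | bus: BusRdX
[6] P1: load  L1 | P0:S(9), P1:S(9), P2:I | bus: BusRd,Flush
[7] P0: load  L1 | P0:S(9), P1:S(9), P2:I | bus: none
[8] P0: load  L1 | P0:S(9), P1:S(9), P2:I | bus: none
[9] P2: store L1 := 58 | P0:I, P1:I, P2:M(58) | bus: BusRdX
[10] P0: load  L2 | P0:S(10), P1:I, P2:I | bus: BusRd
[11] P2: load  L1 | P0:I, P1:I, P2:M(58) | bus: none
[12] P1: store L2 := 83 | P0:I, P1:M(83), P2:I | bus: BusRdX
[13] P1: store L1 := 53 | P0:I, P1:M(53), P2:I | bus: BusRdX,Flush
[14] P1: load  L1 | P0:I, P1:M(53), P2:I | bus: none
[15] P1: store L2 := 46 | P0:I, P1:M(46), P2:I | bus: none
[16] P1: load  L1 | P0:I, P1:M(53), P2:I | bus: none
[17] P0: load  L1 | P0:S(53), P1:S(53), P2:I | bus: BusRd,Flush
[18] P0: load  L1 | P0:S(53), P1:S(53), P2:I | bus: none
[19] P1: store L1 := 72 | P0:I, P1:M(72), P2:I | bus: BusRdX
[20] P1: store L1 := 99 | P0:I, P1:M(99), P2:I | bus: none
[21] P2: store L1 := 24 | P0:I, P1:I, P2:M(24) | bus: BusRdX,Flush
[22] P2: load  L1 | P0:I, P1:I, P2:M(24) | bus: none
[23] P2: store L2 := 42 | P0:I, P1:I, P2:M(42) | bus: BusRdX,Flush
[24] P1: load  L1 | P0:I, P1:S(24), P2:S(24) | bus: BusRd,Flush
[25] P0: load  L0 | P0:S(0), P1:I, P2:I | bus: BusRd
[26] P2: load  L1 | P0:I, P1:S(24), P2:S(24) | bus: none
[27] P2: load  L1 | P0:I, P1:S(24), P2:S(24) | bus: none
[28] P2: store L1 := 61 | P0:I, P1:I, P2:M(61) | bus: BusRdX
[29] P2: load  L0 | P0:S(0), P1:I, P2:S(0) | bus: BusRd

invalidations = 3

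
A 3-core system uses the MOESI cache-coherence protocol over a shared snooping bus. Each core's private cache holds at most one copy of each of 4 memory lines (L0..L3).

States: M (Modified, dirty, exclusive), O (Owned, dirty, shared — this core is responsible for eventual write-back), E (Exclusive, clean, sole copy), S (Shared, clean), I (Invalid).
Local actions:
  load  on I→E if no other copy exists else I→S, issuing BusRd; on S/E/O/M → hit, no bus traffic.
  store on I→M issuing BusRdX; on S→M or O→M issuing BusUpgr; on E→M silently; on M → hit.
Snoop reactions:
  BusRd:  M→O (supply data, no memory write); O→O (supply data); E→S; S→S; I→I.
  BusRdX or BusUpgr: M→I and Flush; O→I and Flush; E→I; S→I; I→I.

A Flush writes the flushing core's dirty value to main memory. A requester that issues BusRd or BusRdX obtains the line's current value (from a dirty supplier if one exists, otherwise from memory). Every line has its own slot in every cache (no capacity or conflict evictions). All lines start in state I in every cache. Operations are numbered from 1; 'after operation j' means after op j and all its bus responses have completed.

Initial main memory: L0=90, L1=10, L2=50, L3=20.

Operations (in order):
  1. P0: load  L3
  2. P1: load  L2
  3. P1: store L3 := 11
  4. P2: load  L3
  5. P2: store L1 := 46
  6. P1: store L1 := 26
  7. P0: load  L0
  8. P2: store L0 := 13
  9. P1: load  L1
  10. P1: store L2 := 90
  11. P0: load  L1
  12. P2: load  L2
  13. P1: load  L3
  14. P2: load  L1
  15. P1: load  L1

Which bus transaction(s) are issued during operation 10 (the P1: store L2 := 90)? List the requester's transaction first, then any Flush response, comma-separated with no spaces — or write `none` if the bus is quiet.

1. P0: load  L3  bus=[BusRd]  L3: P0=E P1=I P2=I  mem[L3]=20
2. P1: load  L2  bus=[BusRd]  L2: P0=I P1=E P2=I  mem[L2]=50
3. P1: store L3 := 11  bus=[BusRdX]  L3: P0=I P1=M P2=I  mem[L3]=20
4. P2: load  L3  bus=[BusRd]  L3: P0=I P1=O P2=S  mem[L3]=20
5. P2: store L1 := 46  bus=[BusRdX]  L1: P0=I P1=I P2=M  mem[L1]=10
6. P1: store L1 := 26  bus=[BusRdX,Flush]  L1: P0=I P1=M P2=I  mem[L1]=46
7. P0: load  L0  bus=[BusRd]  L0: P0=E P1=I P2=I  mem[L0]=90
8. P2: store L0 := 13  bus=[BusRdX]  L0: P0=I P1=I P2=M  mem[L0]=90
9. P1: load  L1  bus=[-]  L1: P0=I P1=M P2=I  mem[L1]=46
10. P1: store L2 := 90  bus=[-]  L2: P0=I P1=M P2=I  mem[L2]=50
11. P0: load  L1  bus=[BusRd]  L1: P0=S P1=O P2=I  mem[L1]=46
12. P2: load  L2  bus=[BusRd]  L2: P0=I P1=O P2=S  mem[L2]=50
13. P1: load  L3  bus=[-]  L3: P0=I P1=O P2=S  mem[L3]=20
14. P2: load  L1  bus=[BusRd]  L1: P0=S P1=O P2=S  mem[L1]=46
15. P1: load  L1  bus=[-]  L1: P0=S P1=O P2=S  mem[L1]=46

bus = none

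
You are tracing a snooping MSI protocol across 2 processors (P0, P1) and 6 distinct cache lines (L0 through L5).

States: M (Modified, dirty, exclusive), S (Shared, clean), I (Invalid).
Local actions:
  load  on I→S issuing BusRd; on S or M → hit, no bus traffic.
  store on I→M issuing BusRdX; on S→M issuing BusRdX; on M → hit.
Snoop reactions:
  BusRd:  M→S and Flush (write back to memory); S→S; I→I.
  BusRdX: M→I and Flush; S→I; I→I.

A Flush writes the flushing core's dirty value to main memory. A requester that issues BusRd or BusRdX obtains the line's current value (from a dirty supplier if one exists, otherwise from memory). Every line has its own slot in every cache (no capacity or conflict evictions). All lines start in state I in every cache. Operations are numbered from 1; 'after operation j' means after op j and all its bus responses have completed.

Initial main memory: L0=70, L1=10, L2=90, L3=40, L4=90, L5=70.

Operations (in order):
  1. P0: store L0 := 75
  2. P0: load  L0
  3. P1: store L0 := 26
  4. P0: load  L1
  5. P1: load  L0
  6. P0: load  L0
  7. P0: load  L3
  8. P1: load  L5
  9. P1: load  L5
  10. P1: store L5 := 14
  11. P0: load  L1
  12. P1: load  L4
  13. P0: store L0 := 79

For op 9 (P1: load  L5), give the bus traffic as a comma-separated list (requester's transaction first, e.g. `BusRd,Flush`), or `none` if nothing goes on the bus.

step 1: P0: store L0 := 75  ⟶  MI  (L0)  txn=BusRdX  M[L0]=70
step 2: P0: load  L0  ⟶  MI  (L0)  txn=∅  M[L0]=70
step 3: P1: store L0 := 26  ⟶  IM  (L0)  txn=BusRdX+Flush  M[L0]=75
step 4: P0: load  L1  ⟶  SI  (L1)  txn=BusRd  M[L1]=10
step 5: P1: load  L0  ⟶  IM  (L0)  txn=∅  M[L0]=75
step 6: P0: load  L0  ⟶  SS  (L0)  txn=BusRd+Flush  M[L0]=26
step 7: P0: load  L3  ⟶  SI  (L3)  txn=BusRd  M[L3]=40
step 8: P1: load  L5  ⟶  IS  (L5)  txn=BusRd  M[L5]=70
step 9: P1: load  L5  ⟶  IS  (L5)  txn=∅  M[L5]=70
step 10: P1: store L5 := 14  ⟶  IM  (L5)  txn=BusRdX  M[L5]=70
step 11: P0: load  L1  ⟶  SI  (L1)  txn=∅  M[L1]=10
step 12: P1: load  L4  ⟶  IS  (L4)  txn=BusRd  M[L4]=90
step 13: P0: store L0 := 79  ⟶  MI  (L0)  txn=BusRdX  M[L0]=26

bus = none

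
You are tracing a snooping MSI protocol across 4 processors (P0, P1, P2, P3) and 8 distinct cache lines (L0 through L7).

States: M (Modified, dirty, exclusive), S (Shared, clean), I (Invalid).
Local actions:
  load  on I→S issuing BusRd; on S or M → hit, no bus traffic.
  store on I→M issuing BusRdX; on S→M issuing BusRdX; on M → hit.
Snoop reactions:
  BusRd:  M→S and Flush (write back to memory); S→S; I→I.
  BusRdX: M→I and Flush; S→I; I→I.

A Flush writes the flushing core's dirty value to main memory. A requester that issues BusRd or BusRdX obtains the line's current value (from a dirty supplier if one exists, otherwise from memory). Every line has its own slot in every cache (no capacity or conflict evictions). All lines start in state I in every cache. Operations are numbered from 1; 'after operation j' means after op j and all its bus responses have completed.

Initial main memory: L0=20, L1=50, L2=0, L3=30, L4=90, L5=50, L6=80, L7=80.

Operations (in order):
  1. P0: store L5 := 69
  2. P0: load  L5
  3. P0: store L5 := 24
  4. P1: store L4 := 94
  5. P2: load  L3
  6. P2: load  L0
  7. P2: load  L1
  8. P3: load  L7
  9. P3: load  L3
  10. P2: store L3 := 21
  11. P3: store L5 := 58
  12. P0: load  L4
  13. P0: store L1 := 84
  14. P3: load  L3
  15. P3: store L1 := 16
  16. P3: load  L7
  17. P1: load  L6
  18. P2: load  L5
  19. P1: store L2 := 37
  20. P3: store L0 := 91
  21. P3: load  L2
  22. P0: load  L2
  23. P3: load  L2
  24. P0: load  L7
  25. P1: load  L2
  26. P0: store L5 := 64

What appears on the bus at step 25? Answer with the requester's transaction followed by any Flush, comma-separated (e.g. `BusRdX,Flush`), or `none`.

[1] P0: store L5 := 69 | P0:M(69), P1:I, P2:I, P3:I | bus: BusRdX
[2] P0: load  L5 | P0:M(69), P1:I, P2:I, P3:I | bus: none
[3] P0: store L5 := 24 | P0:M(24), P1:I, P2:I, P3:I | bus: none
[4] P1: store L4 := 94 | P0:I, P1:M(94), P2:I, P3:I | bus: BusRdX
[5] P2: load  L3 | P0:I, P1:I, P2:S(30), P3:I | bus: BusRd
[6] P2: load  L0 | P0:I, P1:I, P2:S(20), P3:I | bus: BusRd
[7] P2: load  L1 | P0:I, P1:I, P2:S(50), P3:I | bus: BusRd
[8] P3: load  L7 | P0:I, P1:I, P2:I, P3:S(80) | bus: BusRd
[9] P3: load  L3 | P0:I, P1:I, P2:S(30), P3:S(30) | bus: BusRd
[10] P2: store L3 := 21 | P0:I, P1:I, P2:M(21), P3:I | bus: BusRdX
[11] P3: store L5 := 58 | P0:I, P1:I, P2:I, P3:M(58) | bus: BusRdX,Flush
[12] P0: load  L4 | P0:S(94), P1:S(94), P2:I, P3:I | bus: BusRd,Flush
[13] P0: store L1 := 84 | P0:M(84), P1:I, P2:I, P3:I | bus: BusRdX
[14] P3: load  L3 | P0:I, P1:I, P2:S(21), P3:S(21) | bus: BusRd,Flush
[15] P3: store L1 := 16 | P0:I, P1:I, P2:I, P3:M(16) | bus: BusRdX,Flush
[16] P3: load  L7 | P0:I, P1:I, P2:I, P3:S(80) | bus: none
[17] P1: load  L6 | P0:I, P1:S(80), P2:I, P3:I | bus: BusRd
[18] P2: load  L5 | P0:I, P1:I, P2:S(58), P3:S(58) | bus: BusRd,Flush
[19] P1: store L2 := 37 | P0:I, P1:M(37), P2:I, P3:I | bus: BusRdX
[20] P3: store L0 := 91 | P0:I, P1:I, P2:I, P3:M(91) | bus: BusRdX
[21] P3: load  L2 | P0:I, P1:S(37), P2:I, P3:S(37) | bus: BusRd,Flush
[22] P0: load  L2 | P0:S(37), P1:S(37), P2:I, P3:S(37) | bus: BusRd
[23] P3: load  L2 | P0:S(37), P1:S(37), P2:I, P3:S(37) | bus: none
[24] P0: load  L7 | P0:S(80), P1:I, P2:I, P3:S(80) | bus: BusRd
[25] P1: load  L2 | P0:S(37), P1:S(37), P2:I, P3:S(37) | bus: none
[26] P0: store L5 := 64 | P0:M(64), P1:I, P2:I, P3:I | bus: BusRdX

bus = none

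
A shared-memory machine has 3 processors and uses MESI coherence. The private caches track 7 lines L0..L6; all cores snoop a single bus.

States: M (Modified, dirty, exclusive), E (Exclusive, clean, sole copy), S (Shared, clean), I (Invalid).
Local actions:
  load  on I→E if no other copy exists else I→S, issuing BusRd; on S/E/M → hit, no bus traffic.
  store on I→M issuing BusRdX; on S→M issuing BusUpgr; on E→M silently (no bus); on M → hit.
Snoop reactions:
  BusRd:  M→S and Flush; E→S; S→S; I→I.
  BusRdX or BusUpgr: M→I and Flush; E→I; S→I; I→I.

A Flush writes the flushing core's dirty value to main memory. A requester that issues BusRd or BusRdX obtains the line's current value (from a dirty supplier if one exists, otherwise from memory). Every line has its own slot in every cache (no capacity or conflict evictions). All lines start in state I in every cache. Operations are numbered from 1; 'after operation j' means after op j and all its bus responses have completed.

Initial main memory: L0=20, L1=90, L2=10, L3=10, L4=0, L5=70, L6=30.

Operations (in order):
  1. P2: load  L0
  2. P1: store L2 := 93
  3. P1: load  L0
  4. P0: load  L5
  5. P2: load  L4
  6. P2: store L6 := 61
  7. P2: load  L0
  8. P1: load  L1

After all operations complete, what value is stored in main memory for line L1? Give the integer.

memory[L1] = 90

1. P2: load  L0  bus=[BusRd]  L0: P0=I P1=I P2=E  mem[L0]=20
2. P1: store L2 := 93  bus=[BusRdX]  L2: P0=I P1=M P2=I  mem[L2]=10
3. P1: load  L0  bus=[BusRd]  L0: P0=I P1=S P2=S  mem[L0]=20
4. P0: load  L5  bus=[BusRd]  L5: P0=E P1=I P2=I  mem[L5]=70
5. P2: load  L4  bus=[BusRd]  L4: P0=I P1=I P2=E  mem[L4]=0
6. P2: store L6 := 61  bus=[BusRdX]  L6: P0=I P1=I P2=M  mem[L6]=30
7. P2: load  L0  bus=[-]  L0: P0=I P1=S P2=S  mem[L0]=20
8. P1: load  L1  bus=[BusRd]  L1: P0=I P1=E P2=I  mem[L1]=90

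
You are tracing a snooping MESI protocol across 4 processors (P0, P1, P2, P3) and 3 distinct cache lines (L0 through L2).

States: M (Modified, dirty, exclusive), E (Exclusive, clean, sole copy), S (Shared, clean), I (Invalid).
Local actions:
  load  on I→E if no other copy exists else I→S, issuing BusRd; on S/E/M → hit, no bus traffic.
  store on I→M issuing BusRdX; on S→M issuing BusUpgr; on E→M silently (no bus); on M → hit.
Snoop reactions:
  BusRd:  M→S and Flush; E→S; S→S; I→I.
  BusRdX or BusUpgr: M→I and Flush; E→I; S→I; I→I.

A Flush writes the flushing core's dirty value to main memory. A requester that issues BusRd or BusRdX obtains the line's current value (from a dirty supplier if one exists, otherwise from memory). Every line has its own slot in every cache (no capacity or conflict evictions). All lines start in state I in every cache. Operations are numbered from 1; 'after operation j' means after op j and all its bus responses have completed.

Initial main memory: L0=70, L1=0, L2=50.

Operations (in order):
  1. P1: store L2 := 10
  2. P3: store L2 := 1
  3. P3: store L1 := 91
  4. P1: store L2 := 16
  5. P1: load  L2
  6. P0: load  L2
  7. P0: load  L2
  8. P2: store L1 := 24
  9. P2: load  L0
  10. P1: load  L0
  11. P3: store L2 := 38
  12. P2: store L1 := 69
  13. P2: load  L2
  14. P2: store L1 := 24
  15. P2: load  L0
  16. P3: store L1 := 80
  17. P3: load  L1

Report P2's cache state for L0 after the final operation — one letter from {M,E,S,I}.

state = S

step 1: P1: store L2 := 10  ⟶  IMII  (L2)  txn=BusRdX  M[L2]=50
step 2: P3: store L2 := 1  ⟶  IIIM  (L2)  txn=BusRdX+Flush  M[L2]=10
step 3: P3: store L1 := 91  ⟶  IIIM  (L1)  txn=BusRdX  M[L1]=0
step 4: P1: store L2 := 16  ⟶  IMII  (L2)  txn=BusRdX+Flush  M[L2]=1
step 5: P1: load  L2  ⟶  IMII  (L2)  txn=∅  M[L2]=1
step 6: P0: load  L2  ⟶  SSII  (L2)  txn=BusRd+Flush  M[L2]=16
step 7: P0: load  L2  ⟶  SSII  (L2)  txn=∅  M[L2]=16
step 8: P2: store L1 := 24  ⟶  IIMI  (L1)  txn=BusRdX+Flush  M[L1]=91
step 9: P2: load  L0  ⟶  IIEI  (L0)  txn=BusRd  M[L0]=70
step 10: P1: load  L0  ⟶  ISSI  (L0)  txn=BusRd  M[L0]=70
step 11: P3: store L2 := 38  ⟶  IIIM  (L2)  txn=BusRdX  M[L2]=16
step 12: P2: store L1 := 69  ⟶  IIMI  (L1)  txn=∅  M[L1]=91
step 13: P2: load  L2  ⟶  IISS  (L2)  txn=BusRd+Flush  M[L2]=38
step 14: P2: store L1 := 24  ⟶  IIMI  (L1)  txn=∅  M[L1]=91
step 15: P2: load  L0  ⟶  ISSI  (L0)  txn=∅  M[L0]=70
step 16: P3: store L1 := 80  ⟶  IIIM  (L1)  txn=BusRdX+Flush  M[L1]=24
step 17: P3: load  L1  ⟶  IIIM  (L1)  txn=∅  M[L1]=24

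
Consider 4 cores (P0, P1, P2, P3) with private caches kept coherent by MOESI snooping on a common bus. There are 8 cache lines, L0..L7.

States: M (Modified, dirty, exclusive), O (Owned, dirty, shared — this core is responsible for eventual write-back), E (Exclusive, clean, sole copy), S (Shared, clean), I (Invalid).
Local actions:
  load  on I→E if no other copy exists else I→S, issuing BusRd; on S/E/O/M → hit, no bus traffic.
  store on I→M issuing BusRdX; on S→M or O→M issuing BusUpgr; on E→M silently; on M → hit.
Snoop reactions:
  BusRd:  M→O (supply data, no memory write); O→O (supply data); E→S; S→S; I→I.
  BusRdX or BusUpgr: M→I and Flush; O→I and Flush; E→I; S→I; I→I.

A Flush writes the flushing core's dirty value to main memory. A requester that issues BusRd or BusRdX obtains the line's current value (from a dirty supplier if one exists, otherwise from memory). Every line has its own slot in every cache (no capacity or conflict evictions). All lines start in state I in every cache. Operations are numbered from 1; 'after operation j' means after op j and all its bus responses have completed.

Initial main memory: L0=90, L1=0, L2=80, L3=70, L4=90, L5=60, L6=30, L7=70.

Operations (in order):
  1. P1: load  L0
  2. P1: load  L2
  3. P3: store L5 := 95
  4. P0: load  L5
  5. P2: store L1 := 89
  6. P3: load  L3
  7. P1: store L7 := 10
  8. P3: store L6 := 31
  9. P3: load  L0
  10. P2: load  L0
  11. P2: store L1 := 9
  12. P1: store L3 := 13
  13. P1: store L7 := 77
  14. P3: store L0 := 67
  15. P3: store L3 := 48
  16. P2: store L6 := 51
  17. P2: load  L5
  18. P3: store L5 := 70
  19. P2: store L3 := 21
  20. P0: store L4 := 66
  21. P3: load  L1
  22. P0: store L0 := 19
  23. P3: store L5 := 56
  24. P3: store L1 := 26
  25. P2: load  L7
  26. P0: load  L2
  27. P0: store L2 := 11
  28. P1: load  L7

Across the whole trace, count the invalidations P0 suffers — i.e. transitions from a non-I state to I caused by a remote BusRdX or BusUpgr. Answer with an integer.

invalidations = 1

step 1: P1: load  L0  ⟶  IEII  (L0)  txn=BusRd  M[L0]=90
step 2: P1: load  L2  ⟶  IEII  (L2)  txn=BusRd  M[L2]=80
step 3: P3: store L5 := 95  ⟶  IIIM  (L5)  txn=BusRdX  M[L5]=60
step 4: P0: load  L5  ⟶  SIIO  (L5)  txn=BusRd  M[L5]=60
step 5: P2: store L1 := 89  ⟶  IIMI  (L1)  txn=BusRdX  M[L1]=0
step 6: P3: load  L3  ⟶  IIIE  (L3)  txn=BusRd  M[L3]=70
step 7: P1: store L7 := 10  ⟶  IMII  (L7)  txn=BusRdX  M[L7]=70
step 8: P3: store L6 := 31  ⟶  IIIM  (L6)  txn=BusRdX  M[L6]=30
step 9: P3: load  L0  ⟶  ISIS  (L0)  txn=BusRd  M[L0]=90
step 10: P2: load  L0  ⟶  ISSS  (L0)  txn=BusRd  M[L0]=90
step 11: P2: store L1 := 9  ⟶  IIMI  (L1)  txn=∅  M[L1]=0
step 12: P1: store L3 := 13  ⟶  IMII  (L3)  txn=BusRdX  M[L3]=70
step 13: P1: store L7 := 77  ⟶  IMII  (L7)  txn=∅  M[L7]=70
step 14: P3: store L0 := 67  ⟶  IIIM  (L0)  txn=BusUpgr  M[L0]=90
step 15: P3: store L3 := 48  ⟶  IIIM  (L3)  txn=BusRdX+Flush  M[L3]=13
step 16: P2: store L6 := 51  ⟶  IIMI  (L6)  txn=BusRdX+Flush  M[L6]=31
step 17: P2: load  L5  ⟶  SISO  (L5)  txn=BusRd  M[L5]=60
step 18: P3: store L5 := 70  ⟶  IIIM  (L5)  txn=BusUpgr  M[L5]=60
step 19: P2: store L3 := 21  ⟶  IIMI  (L3)  txn=BusRdX+Flush  M[L3]=48
step 20: P0: store L4 := 66  ⟶  MIII  (L4)  txn=BusRdX  M[L4]=90
step 21: P3: load  L1  ⟶  IIOS  (L1)  txn=BusRd  M[L1]=0
step 22: P0: store L0 := 19  ⟶  MIII  (L0)  txn=BusRdX+Flush  M[L0]=67
step 23: P3: store L5 := 56  ⟶  IIIM  (L5)  txn=∅  M[L5]=60
step 24: P3: store L1 := 26  ⟶  IIIM  (L1)  txn=BusUpgr+Flush  M[L1]=9
step 25: P2: load  L7  ⟶  IOSI  (L7)  txn=BusRd  M[L7]=70
step 26: P0: load  L2  ⟶  SSII  (L2)  txn=BusRd  M[L2]=80
step 27: P0: store L2 := 11  ⟶  MIII  (L2)  txn=BusUpgr  M[L2]=80
step 28: P1: load  L7  ⟶  IOSI  (L7)  txn=∅  M[L7]=70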